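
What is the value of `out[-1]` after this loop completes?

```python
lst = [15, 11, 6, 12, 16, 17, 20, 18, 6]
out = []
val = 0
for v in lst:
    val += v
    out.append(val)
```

Cumulative sum ends at 121
`out` takes the values: [] → [15] → [15, 26] → [15, 26, 32] → [15, 26, 32, 44] → [15, 26, 32, 44, 60] → [15, 26, 32, 44, 60, 77] → [15, 26, 32, 44, 60, 77, 97] → [15, 26, 32, 44, 60, 77, 97, 115] → [15, 26, 32, 44, 60, 77, 97, 115, 121]
So `out[-1]` = 121

Answer: 121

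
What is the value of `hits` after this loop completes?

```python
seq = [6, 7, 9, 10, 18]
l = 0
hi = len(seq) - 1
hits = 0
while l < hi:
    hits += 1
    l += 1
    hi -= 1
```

Iterations until pointers meet (list length 5)
`hits` takes the values: 0 → 1 → 2

Answer: 2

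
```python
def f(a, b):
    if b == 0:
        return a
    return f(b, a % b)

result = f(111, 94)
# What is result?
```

f(111, 94) -> f(94, 17) -> f(17, 9) -> f(9, 8) -> f(8, 1) -> f(1, 0) -> 1

Answer: 1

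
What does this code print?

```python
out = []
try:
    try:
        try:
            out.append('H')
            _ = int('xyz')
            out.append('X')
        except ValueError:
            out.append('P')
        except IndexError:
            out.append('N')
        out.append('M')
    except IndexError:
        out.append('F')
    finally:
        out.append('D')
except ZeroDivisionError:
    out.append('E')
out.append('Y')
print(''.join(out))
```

Execution trace: 'H' (inner try body) → 'P' (inner except ValueError) → 'M' (try body, no exception) → 'D' (finally) → 'Y' (after the try/except). Output: HPMDY

Answer: HPMDY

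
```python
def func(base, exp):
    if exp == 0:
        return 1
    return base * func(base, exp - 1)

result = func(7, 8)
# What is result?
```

func(7, 8) = 7 * 7 * 7 * 7 * 7 * 7 * 7 * 7 = 5764801

Answer: 5764801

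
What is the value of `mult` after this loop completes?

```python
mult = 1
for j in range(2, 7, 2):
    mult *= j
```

Product of even numbers 2 to 6
`mult` takes the values: 1 → 2 → 8 → 48

Answer: 48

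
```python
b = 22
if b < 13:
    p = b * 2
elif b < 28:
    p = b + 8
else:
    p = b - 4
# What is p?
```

Trace:
`b = 22` → b = 22
`if b < 13: ...` → b < 13 is False, b < 28 is True → p = 30
So p = 30

Answer: 30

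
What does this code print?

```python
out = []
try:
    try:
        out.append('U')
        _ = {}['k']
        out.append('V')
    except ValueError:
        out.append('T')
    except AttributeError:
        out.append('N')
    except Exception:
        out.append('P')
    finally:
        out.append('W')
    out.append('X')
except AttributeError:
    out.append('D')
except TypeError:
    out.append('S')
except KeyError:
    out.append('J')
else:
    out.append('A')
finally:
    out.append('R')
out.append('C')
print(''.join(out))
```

Execution trace: 'U' (inner try body) → 'P' (inner except Exception) → 'W' (inner finally) → 'X' (try body, no exception) → 'A' (else) → 'R' (finally) → 'C' (after the try/except). Output: UPWXARC

Answer: UPWXARC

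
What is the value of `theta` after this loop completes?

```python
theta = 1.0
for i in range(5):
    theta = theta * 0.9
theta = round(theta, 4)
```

Exponential decay: 1.0 * 0.9^5
`theta` takes the values: 1.0 → 0.9 → 0.81 → 0.729 → 0.6561 → 0.59049 → 0.5905

Answer: 0.5905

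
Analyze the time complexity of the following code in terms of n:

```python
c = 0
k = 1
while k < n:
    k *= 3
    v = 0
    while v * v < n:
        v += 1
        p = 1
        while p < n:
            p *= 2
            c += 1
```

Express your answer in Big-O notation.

Each loop level contributes: log n × √n × log n. Multiplying the contributions gives O(√n log² n).

Answer: O(√n log² n)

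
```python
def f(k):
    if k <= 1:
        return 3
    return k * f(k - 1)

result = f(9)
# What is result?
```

f(9) = 9 * 8 * 7 * 6 * 5 * 4 * 3 * 2 * 3 = 1088640

Answer: 1088640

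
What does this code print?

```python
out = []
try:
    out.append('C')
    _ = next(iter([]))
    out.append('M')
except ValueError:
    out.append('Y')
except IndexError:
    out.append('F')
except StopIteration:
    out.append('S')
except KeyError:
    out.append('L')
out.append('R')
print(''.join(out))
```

Execution trace: 'C' (try body) → 'S' (except StopIteration) → 'R' (after the try/except). Output: CSR

Answer: CSR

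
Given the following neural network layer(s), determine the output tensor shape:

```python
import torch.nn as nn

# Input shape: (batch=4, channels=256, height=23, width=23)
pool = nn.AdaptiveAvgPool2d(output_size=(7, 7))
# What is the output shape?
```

Input: (4, 256, 23, 23) -> Output: (4, 256, 7, 7)

Answer: (4, 256, 7, 7)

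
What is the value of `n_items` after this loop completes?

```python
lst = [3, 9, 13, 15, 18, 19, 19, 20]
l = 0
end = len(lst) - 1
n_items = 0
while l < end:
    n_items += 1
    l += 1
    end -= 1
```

Iterations until pointers meet (list length 8)
`n_items` takes the values: 0 → 1 → 2 → 3 → 4

Answer: 4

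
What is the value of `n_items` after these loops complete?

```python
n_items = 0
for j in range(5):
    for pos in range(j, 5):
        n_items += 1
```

Upper triangle: 5 + 4 + ... + 1
`n_items` takes the values: 0 → 1 → 2 → 3 → 4 → 5 → 6 → 7 → 8 → 9 → 10 → 11 → 12 → 13 → 14 → 15

Answer: 15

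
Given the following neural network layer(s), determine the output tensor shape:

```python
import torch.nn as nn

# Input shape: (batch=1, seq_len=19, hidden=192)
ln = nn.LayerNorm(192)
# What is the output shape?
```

Input: (1, 19, 192) -> Output: (1, 19, 192)

Answer: (1, 19, 192)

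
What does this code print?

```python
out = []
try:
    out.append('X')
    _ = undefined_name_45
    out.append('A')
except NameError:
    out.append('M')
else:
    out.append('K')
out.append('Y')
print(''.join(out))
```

Execution trace: 'X' (try body) → 'M' (except NameError) → 'Y' (after the try/except). Output: XMY

Answer: XMY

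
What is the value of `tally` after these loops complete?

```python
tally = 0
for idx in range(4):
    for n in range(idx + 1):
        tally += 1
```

Triangle: 1 + 2 + ... + 4
`tally` takes the values: 0 → 1 → 2 → 3 → 4 → 5 → 6 → 7 → 8 → 9 → 10

Answer: 10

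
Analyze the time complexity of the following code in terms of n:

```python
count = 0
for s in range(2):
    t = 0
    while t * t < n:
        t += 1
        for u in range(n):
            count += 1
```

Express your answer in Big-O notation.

Each loop level contributes: 1 × √n × n. Multiplying the contributions gives O(n√n).

Answer: O(n√n)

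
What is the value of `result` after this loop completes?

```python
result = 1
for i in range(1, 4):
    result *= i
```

3! = 6
`result` takes the values: 1 → 2 → 6

Answer: 6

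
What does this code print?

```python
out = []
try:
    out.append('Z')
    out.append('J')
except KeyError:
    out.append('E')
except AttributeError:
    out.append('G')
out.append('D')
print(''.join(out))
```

Execution trace: 'Z' (try body) → 'J' (try body, no exception) → 'D' (after the try/except). Output: ZJD

Answer: ZJD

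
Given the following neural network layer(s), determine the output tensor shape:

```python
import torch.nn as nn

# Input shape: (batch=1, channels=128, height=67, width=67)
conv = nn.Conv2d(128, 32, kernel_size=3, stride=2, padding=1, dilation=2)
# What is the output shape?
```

Input: (1, 128, 67, 67) -> Output: (1, 32, 33, 33)

Answer: (1, 32, 33, 33)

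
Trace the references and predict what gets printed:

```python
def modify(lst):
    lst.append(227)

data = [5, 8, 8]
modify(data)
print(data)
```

Key concept: function modifies passed list.
Step by step:
`data = [5, 8, 8]` → data = [5, 8, 8]
`modify(data)` → data = [5, 8, 8, 227]
`print(data)` → prints [5, 8, 8, 227]

Answer: [5, 8, 8, 227]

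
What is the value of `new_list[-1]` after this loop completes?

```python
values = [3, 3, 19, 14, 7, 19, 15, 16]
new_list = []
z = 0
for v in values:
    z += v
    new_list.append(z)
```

Cumulative sum ends at 96
`new_list` takes the values: [] → [3] → [3, 6] → [3, 6, 25] → [3, 6, 25, 39] → [3, 6, 25, 39, 46] → [3, 6, 25, 39, 46, 65] → [3, 6, 25, 39, 46, 65, 80] → [3, 6, 25, 39, 46, 65, 80, 96]
So `new_list[-1]` = 96

Answer: 96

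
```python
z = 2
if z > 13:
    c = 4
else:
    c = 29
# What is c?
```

Trace:
`z = 2` → z = 2
`if z > 13: ...` → z > 13 is False, take else branch → c = 29
So c = 29

Answer: 29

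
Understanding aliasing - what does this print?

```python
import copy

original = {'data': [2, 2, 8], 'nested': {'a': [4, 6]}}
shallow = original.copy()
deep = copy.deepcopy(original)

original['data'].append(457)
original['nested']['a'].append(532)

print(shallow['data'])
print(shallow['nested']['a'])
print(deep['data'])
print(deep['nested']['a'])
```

Key concept: comparing shallow vs deep copy.
Step by step:
`original = {'data': [2, 2, 8], 'nested': {'a': [4, 6]}}` → original = {'data': [2, 2, 8], 'nested': {'a': [4, 6]}}
`shallow = original.copy()` → shallow = {'data': [2, 2, 8], 'nested': {'a': [4, 6]}}
`deep = copy.deepcopy(original)` → deep = {'data': [2, 2, 8], 'nested': {'a': [4, 6]}}
`original['data'].append(457)` → original = {'data': [2, 2, 8, 457], 'nested': {'a': [4, 6]}}; shallow = {'data': [2, 2, 8, 457], 'nested': {'a': [4, 6]}}
`original['nested']['a'].append(532)` → original = {'data': [2, 2, 8, 457], 'nested': {'a': [4, 6, 532]}}; shallow = {'data': [2, 2, 8, 457], 'nested': {'a': [4, 6, 532]}}
`print(shallow['data'])` → prints [2, 2, 8, 457]
`print(shallow['nested']['a'])` → prints [4, 6, 532]
`print(deep['data'])` → prints [2, 2, 8]
`print(deep['nested']['a'])` → prints [4, 6]

Answer:
[2, 2, 8, 457]
[4, 6, 532]
[2, 2, 8]
[4, 6]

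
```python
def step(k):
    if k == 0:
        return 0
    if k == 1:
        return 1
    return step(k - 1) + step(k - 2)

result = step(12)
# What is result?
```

Build up from base cases: step(0)=0, step(1)=1, step(2)=1, step(3)=2, step(4)=3, step(5)=5, step(6)=8, ..., step(12)=144

Answer: 144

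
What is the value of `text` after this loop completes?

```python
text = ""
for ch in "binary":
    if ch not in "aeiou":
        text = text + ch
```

Remove vowels from 'binary'
`text` takes the values: "" → "b" → "bn" → "bnr" → "bnry"

Answer: "bnry"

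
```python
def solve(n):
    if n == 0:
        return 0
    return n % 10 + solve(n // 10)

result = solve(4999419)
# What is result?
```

Sum of digits of 4999419: 9 + 1 + 4 + 9 + 9 + 9 + 4 = 45

Answer: 45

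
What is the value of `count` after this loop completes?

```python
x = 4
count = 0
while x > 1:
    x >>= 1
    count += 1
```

Count right shifts until 1
`count` takes the values: 0 → 1 → 2

Answer: 2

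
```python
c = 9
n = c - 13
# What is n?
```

Trace:
`c = 9` → c = 9
`n = c - 13` → n = -4
So n = -4

Answer: -4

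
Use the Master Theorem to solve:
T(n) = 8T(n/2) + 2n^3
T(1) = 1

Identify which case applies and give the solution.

a=8, b=2, f(n)=2n^3. log_2(8) = 3. Since c=3 = 3, Case 2 applies: T(n) = Θ(n^log_b(a) · log n) = O(n^3 log n).

Answer: O(n^3 log n) - Case 2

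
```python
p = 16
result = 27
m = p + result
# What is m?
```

Trace:
`p = 16` → p = 16
`result = 27` → result = 27
`m = p + result` → m = 43
So m = 43

Answer: 43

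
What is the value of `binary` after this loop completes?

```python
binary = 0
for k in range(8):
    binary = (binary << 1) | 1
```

Build 8 consecutive 1-bits: 0b11111111
`binary` takes the values: 0 → 1 → 3 → 7 → 15 → 31 → 63 → 127 → 255

Answer: 255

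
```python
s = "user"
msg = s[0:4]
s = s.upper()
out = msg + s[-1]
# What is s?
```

Trace:
`s = "user"` → s = 'user'
`msg = s[0:4]` → msg = 'user'
`s = s.upper()` → s = 'USER'
`out = msg + s[-1]` → out = 'userR'
So s = 'USER'

Answer: 'USER'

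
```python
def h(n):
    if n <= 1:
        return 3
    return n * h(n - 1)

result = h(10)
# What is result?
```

h(10) = 10 * 9 * 8 * 7 * 6 * 5 * 4 * 3 * 2 * 3 = 10886400

Answer: 10886400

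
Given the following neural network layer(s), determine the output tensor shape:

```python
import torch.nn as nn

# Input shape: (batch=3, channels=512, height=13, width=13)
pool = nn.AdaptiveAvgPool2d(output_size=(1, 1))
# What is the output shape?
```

Input: (3, 512, 13, 13) -> Output: (3, 512, 1, 1)

Answer: (3, 512, 1, 1)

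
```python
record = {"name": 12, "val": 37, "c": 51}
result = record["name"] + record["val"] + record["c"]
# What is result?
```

Trace:
`record = {"name": 12, "val": 37, "c": 51}` → record = {'name': 12, 'val': 37, 'c': 51}
`result = record["name"] + record["val"] + record["c"]` → result = 100
So result = 100

Answer: 100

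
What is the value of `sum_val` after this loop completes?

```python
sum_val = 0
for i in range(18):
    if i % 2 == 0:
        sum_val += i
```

Sum of even numbers 0 to 17
`sum_val` takes the values: 0 → 2 → 6 → 12 → 20 → 30 → 42 → 56 → 72

Answer: 72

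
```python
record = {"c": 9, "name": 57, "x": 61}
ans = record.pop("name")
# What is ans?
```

Trace:
`record = {"c": 9, "name": 57, "x": 61}` → record = {'c': 9, 'name': 57, 'x': 61}
`ans = record.pop("name")` → record = {'c': 9, 'x': 61}; ans = 57
So ans = 57

Answer: 57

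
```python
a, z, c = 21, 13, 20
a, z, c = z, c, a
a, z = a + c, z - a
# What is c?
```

Trace:
`a, z, c = 21, 13, 20` → a = 21; z = 13; c = 20
`a, z, c = z, c, a` → a = 13; z = 20; c = 21
`a, z = a + c, z - a` → a = 34; z = 7
So c = 21

Answer: 21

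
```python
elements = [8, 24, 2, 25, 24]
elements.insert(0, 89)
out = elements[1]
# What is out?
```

Trace:
`elements = [8, 24, 2, 25, 24]` → elements = [8, 24, 2, 25, 24]
`elements.insert(0, 89)` → elements = [89, 8, 24, 2, 25, 24]
`out = elements[1]` → out = 8
So out = 8

Answer: 8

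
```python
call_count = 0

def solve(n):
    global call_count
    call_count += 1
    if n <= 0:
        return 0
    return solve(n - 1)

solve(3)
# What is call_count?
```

Linear recursion stepping by 1: 4 calls from n=3 down to ≤0.

Answer: 4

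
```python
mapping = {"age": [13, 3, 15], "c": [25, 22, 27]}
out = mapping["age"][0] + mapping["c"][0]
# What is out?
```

Trace:
`mapping = {"age": [13, 3, 15], "c": [25, 22, 27]}` → mapping = {'age': [13, 3, 15], 'c': [25, 22, 27]}
`out = mapping["age"][0] + mapping["c"][0]` → out = 38
So out = 38

Answer: 38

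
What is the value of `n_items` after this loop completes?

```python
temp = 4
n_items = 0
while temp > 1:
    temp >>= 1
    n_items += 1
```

Count right shifts until 1
`n_items` takes the values: 0 → 1 → 2

Answer: 2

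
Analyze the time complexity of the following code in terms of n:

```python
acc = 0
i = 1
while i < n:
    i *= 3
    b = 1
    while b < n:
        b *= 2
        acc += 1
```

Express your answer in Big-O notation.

Each loop level contributes: log n × log n. Multiplying the contributions gives O(log² n).

Answer: O(log² n)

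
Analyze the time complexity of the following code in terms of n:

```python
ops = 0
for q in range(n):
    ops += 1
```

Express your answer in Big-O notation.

Each loop level contributes: n. Multiplying the contributions gives O(n).

Answer: O(n)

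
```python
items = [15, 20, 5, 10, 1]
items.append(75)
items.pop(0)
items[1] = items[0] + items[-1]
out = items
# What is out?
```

Trace:
`items = [15, 20, 5, 10, 1]` → items = [15, 20, 5, 10, 1]
`items.append(75)` → items = [15, 20, 5, 10, 1, 75]
`items.pop(0)` → items = [20, 5, 10, 1, 75]
`items[1] = items[0] + items[-1]` → items = [20, 95, 10, 1, 75]
`out = items` → out = [20, 95, 10, 1, 75]
So out = [20, 95, 10, 1, 75]

Answer: [20, 95, 10, 1, 75]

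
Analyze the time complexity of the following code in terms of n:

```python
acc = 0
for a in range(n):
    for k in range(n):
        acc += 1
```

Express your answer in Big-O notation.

Each loop level contributes: n × n. Multiplying the contributions gives O(n^2).

Answer: O(n^2)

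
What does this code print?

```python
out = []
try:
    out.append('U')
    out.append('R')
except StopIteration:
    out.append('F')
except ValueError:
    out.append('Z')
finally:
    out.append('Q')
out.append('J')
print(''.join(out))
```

Execution trace: 'U' (try body) → 'R' (try body, no exception) → 'Q' (finally) → 'J' (after the try/except). Output: URQJ

Answer: URQJ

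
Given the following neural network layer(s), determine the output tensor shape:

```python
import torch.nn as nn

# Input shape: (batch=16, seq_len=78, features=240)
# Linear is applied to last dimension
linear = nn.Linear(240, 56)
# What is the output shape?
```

Input: (16, 78, 240) -> Output: (16, 78, 56)

Answer: (16, 78, 56)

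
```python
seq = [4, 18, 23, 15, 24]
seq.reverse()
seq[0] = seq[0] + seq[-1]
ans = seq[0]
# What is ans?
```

Trace:
`seq = [4, 18, 23, 15, 24]` → seq = [4, 18, 23, 15, 24]
`seq.reverse()` → seq = [24, 15, 23, 18, 4]
`seq[0] = seq[0] + seq[-1]` → seq = [28, 15, 23, 18, 4]
`ans = seq[0]` → ans = 28
So ans = 28

Answer: 28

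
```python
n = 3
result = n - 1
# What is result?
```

Trace:
`n = 3` → n = 3
`result = n - 1` → result = 2
So result = 2

Answer: 2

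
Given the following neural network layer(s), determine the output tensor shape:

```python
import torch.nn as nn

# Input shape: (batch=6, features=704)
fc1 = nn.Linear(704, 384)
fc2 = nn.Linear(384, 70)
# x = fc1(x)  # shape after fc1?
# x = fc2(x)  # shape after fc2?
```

Input: (6, 704) -> after fc1: (6, 384) -> Output: (6, 70)

Answer: (6, 70)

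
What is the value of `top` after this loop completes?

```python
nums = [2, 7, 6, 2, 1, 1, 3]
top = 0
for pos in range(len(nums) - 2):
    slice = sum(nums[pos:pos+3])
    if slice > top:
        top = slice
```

Max sum of 3-element window in [2, 7, 6, 2, 1, 1, 3]
`top` takes the values: 0 → 15

Answer: 15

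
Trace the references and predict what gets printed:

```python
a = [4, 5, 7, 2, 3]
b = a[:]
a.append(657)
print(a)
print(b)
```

Key concept: slice [:] creates copy.
Step by step:
`a = [4, 5, 7, 2, 3]` → a = [4, 5, 7, 2, 3]
`b = a[:]` → b = [4, 5, 7, 2, 3]
`a.append(657)` → a = [4, 5, 7, 2, 3, 657]
`print(a)` → prints [4, 5, 7, 2, 3, 657]
`print(b)` → prints [4, 5, 7, 2, 3]

Answer:
[4, 5, 7, 2, 3, 657]
[4, 5, 7, 2, 3]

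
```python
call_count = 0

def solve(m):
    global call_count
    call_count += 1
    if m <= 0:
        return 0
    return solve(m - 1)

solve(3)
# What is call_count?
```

Linear recursion stepping by 1: 4 calls from m=3 down to ≤0.

Answer: 4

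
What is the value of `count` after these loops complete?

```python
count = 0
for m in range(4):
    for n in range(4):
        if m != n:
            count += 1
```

4² - 4 (exclude diagonal)
`count` takes the values: 0 → 1 → 2 → 3 → 4 → 5 → 6 → 7 → 8 → 9 → 10 → 11 → 12

Answer: 12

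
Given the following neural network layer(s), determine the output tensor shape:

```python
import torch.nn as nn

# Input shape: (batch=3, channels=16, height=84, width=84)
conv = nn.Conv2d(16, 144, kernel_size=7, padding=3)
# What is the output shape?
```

Input: (3, 16, 84, 84) -> Output: (3, 144, 84, 84)

Answer: (3, 144, 84, 84)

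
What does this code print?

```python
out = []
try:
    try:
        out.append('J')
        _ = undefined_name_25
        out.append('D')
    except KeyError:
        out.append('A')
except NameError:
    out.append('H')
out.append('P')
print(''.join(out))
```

Execution trace: 'J' (try body) → 'H' (outer except NameError) → 'P' (after the try/except). Output: JHP

Answer: JHP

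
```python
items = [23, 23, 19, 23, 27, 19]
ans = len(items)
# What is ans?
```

Trace:
`items = [23, 23, 19, 23, 27, 19]` → items = [23, 23, 19, 23, 27, 19]
`ans = len(items)` → ans = 6
So ans = 6

Answer: 6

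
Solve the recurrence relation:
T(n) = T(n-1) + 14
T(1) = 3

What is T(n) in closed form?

Unrolling: T(n) = T(1) + 14·(n-1) = 3 + 14(n-1) = 14n - 11.

Answer: T(n) = 14n - 11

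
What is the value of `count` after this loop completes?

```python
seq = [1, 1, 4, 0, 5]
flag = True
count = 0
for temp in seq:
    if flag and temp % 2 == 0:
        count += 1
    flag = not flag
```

Count even values at even positions
`count` takes the values: 0 → 1

Answer: 1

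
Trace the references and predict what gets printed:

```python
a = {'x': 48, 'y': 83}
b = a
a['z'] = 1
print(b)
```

Key concept: dict aliasing.
Step by step:
`a = {'x': 48, 'y': 83}` → a = {'x': 48, 'y': 83}
`b = a` → b = {'x': 48, 'y': 83} (same object as a)
`a['z'] = 1` → a = {'x': 48, 'y': 83, 'z': 1} (same object as b); b = {'x': 48, 'y': 83, 'z': 1} (same object as a)
`print(b)` → prints {'x': 48, 'y': 83, 'z': 1}

Answer: {'x': 48, 'y': 83, 'z': 1}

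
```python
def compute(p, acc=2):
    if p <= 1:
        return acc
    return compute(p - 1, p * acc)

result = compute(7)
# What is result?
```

Accumulator trace (n, acc): (7, 2) -> (6, 14) -> (5, 84) -> (4, 420) -> (3, 1680) -> (2, 5040) -> (1, 10080) -> return 10080

Answer: 10080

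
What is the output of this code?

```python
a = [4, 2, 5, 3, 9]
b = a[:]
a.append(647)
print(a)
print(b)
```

Key concept: slice [:] creates copy.
Step by step:
`a = [4, 2, 5, 3, 9]` → a = [4, 2, 5, 3, 9]
`b = a[:]` → b = [4, 2, 5, 3, 9]
`a.append(647)` → a = [4, 2, 5, 3, 9, 647]
`print(a)` → prints [4, 2, 5, 3, 9, 647]
`print(b)` → prints [4, 2, 5, 3, 9]

Answer:
[4, 2, 5, 3, 9, 647]
[4, 2, 5, 3, 9]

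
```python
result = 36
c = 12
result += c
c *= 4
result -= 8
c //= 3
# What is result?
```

Trace:
`result = 36` → result = 36
`c = 12` → c = 12
`result += c` → result = 48
`c *= 4` → c = 48
`result -= 8` → result = 40
`c //= 3` → c = 16
So result = 40

Answer: 40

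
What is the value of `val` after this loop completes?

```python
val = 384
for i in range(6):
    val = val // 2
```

Halve 6 times: 384 // 2^6 = 6
`val` takes the values: 384 → 192 → 96 → 48 → 24 → 12 → 6

Answer: 6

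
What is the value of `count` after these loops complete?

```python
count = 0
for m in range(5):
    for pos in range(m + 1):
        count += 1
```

Triangle: 1 + 2 + ... + 5
`count` takes the values: 0 → 1 → 2 → 3 → 4 → 5 → 6 → 7 → 8 → 9 → 10 → 11 → 12 → 13 → 14 → 15

Answer: 15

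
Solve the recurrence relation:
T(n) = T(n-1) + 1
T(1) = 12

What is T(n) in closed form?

Unrolling: T(n) = T(1) + 1·(n-1) = 12 + 1(n-1) = n + 11.

Answer: T(n) = n + 11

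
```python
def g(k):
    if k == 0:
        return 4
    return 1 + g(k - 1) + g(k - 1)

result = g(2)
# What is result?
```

g(k) = 1 + 2·g(k-1), g(0)=4. Closed form: (4+1)·2^2 - 1 = 19.

Answer: 19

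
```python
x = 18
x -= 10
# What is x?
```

Trace:
`x = 18` → x = 18
`x -= 10` → x = 8
So x = 8

Answer: 8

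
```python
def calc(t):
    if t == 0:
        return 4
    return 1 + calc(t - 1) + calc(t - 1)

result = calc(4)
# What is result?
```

calc(t) = 1 + 2·calc(t-1), calc(0)=4. Closed form: (4+1)·2^4 - 1 = 79.

Answer: 79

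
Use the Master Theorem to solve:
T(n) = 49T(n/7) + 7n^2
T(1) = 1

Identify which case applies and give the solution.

a=49, b=7, f(n)=7n^2. log_7(49) = 2. Since c=2 = 2, Case 2 applies: T(n) = Θ(n^log_b(a) · log n) = O(n^2 log n).

Answer: O(n^2 log n) - Case 2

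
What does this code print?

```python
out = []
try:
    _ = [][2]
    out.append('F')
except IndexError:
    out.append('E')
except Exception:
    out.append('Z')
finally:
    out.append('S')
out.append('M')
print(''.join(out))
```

Execution trace: 'E' (except IndexError) → 'S' (finally) → 'M' (after the try/except). Output: ESM

Answer: ESM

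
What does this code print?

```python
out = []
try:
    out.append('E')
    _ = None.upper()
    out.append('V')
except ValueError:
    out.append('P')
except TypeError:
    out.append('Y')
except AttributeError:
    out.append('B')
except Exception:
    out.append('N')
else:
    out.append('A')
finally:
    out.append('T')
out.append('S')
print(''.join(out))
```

Execution trace: 'E' (try body) → 'B' (except AttributeError) → 'T' (finally) → 'S' (after the try/except). Output: EBTS

Answer: EBTS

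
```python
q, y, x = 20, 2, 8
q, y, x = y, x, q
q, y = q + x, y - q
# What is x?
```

Trace:
`q, y, x = 20, 2, 8` → q = 20; y = 2; x = 8
`q, y, x = y, x, q` → q = 2; y = 8; x = 20
`q, y = q + x, y - q` → q = 22; y = 6
So x = 20

Answer: 20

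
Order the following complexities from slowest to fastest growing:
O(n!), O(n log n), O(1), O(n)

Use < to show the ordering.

Ordered by growth rate: O(1) < O(n) < O(n log n) < O(n!)

Answer: O(1) < O(n) < O(n log n) < O(n!)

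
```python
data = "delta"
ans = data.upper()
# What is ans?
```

Trace:
`data = "delta"` → data = 'delta'
`ans = data.upper()` → ans = 'DELTA'
So ans = 'DELTA'

Answer: 'DELTA'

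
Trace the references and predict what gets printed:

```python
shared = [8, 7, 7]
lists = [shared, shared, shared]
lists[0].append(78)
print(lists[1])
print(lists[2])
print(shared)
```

Key concept: list of same reference.
Step by step:
`shared = [8, 7, 7]` → shared = [8, 7, 7]
`lists = [shared, shared, shared]` → lists = [[8, 7, 7], [8, 7, 7], [8, 7, 7]]
`lists[0].append(78)` → shared = [8, 7, 7, 78]; lists = [[8, 7, 7, 78], [8, 7, 7, 78], [8, 7, 7, 78]]
`print(lists[1])` → prints [8, 7, 7, 78]
`print(lists[2])` → prints [8, 7, 7, 78]
`print(shared)` → prints [8, 7, 7, 78]

Answer:
[8, 7, 7, 78]
[8, 7, 7, 78]
[8, 7, 7, 78]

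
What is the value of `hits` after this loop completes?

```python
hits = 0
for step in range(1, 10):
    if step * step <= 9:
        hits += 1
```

Count numbers where step² ≤ 9
`hits` takes the values: 0 → 1 → 2 → 3

Answer: 3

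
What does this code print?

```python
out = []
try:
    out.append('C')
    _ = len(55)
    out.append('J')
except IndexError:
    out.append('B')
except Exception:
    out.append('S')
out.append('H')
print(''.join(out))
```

Execution trace: 'C' (try body) → 'S' (except Exception) → 'H' (after the try/except). Output: CSH

Answer: CSH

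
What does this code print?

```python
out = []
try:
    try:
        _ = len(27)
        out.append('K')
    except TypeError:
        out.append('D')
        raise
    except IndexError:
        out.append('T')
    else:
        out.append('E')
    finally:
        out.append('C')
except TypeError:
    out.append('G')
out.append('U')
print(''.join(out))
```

Execution trace: 'D' (except TypeError) → 'C' (finally) → 'G' (outer except TypeError) → 'U' (after the try/except). Output: DCGU

Answer: DCGU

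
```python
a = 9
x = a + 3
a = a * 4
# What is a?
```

Trace:
`a = 9` → a = 9
`x = a + 3` → x = 12
`a = a * 4` → a = 36
So a = 36

Answer: 36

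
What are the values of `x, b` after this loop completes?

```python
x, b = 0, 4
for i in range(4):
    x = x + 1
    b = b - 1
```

x goes 0→4, b goes 4→0
`x, b` takes the values: (0, 4) → (1, 4) → (1, 3) → (2, 3) → (2, 2) → (3, 2) → (3, 1) → (4, 1) → (4, 0)

Answer: 4, 0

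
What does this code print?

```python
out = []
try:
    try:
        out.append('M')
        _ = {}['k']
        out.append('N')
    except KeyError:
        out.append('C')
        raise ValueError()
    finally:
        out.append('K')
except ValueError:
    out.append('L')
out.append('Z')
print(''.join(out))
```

Execution trace: 'M' (inner try body) → 'C' (inner except KeyError) → 'K' (inner finally) → 'L' (outer except ValueError) → 'Z' (after the try/except). Output: MCKLZ

Answer: MCKLZ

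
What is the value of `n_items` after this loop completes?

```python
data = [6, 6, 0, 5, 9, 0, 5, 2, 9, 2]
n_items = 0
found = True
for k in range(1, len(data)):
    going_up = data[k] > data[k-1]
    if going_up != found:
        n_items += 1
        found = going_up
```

Count direction changes in [6, 6, 0, 5, 9, 0, 5, 2, 9, 2]
`n_items` takes the values: 0 → 1 → 2 → 3 → 4 → 5 → 6 → 7

Answer: 7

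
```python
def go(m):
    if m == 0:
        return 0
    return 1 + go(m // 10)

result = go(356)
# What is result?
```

Count of digits of 356: 3

Answer: 3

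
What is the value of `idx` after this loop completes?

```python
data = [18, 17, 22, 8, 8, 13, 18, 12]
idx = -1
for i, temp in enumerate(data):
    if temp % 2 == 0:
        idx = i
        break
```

First even number index in [18, 17, 22, 8, 8, 13, 18, 12]
`idx` takes the values: -1 → 0

Answer: 0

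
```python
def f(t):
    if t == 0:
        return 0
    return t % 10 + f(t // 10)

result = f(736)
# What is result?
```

Sum of digits of 736: 6 + 3 + 7 = 16

Answer: 16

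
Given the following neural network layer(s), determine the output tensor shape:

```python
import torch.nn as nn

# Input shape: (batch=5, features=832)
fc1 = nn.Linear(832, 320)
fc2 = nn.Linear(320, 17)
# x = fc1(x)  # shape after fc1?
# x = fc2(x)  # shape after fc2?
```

Input: (5, 832) -> after fc1: (5, 320) -> Output: (5, 17)

Answer: (5, 17)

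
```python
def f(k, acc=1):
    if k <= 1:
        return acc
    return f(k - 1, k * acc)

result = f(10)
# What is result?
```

Accumulator trace (n, acc): (10, 1) -> (9, 10) -> (8, 90) -> (7, 720) -> (6, 5040) -> (5, 30240) -> (4, 151200) -> (3, 604800) -> (2, 1814400) -> (1, 3628800) -> return 3628800

Answer: 3628800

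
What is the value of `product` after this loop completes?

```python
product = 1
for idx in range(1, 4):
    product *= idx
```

3! = 6
`product` takes the values: 1 → 2 → 6

Answer: 6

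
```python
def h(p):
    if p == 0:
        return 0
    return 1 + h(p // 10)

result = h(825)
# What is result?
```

Count of digits of 825: 3

Answer: 3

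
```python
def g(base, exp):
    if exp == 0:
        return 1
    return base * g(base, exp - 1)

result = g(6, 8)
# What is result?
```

g(6, 8) = 6 * 6 * 6 * 6 * 6 * 6 * 6 * 6 = 1679616

Answer: 1679616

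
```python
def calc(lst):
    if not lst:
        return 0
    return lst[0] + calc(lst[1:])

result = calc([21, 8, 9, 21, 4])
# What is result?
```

21 + 8 + 9 + 21 + 4 + 0 = 63

Answer: 63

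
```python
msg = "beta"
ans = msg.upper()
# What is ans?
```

Trace:
`msg = "beta"` → msg = 'beta'
`ans = msg.upper()` → ans = 'BETA'
So ans = 'BETA'

Answer: 'BETA'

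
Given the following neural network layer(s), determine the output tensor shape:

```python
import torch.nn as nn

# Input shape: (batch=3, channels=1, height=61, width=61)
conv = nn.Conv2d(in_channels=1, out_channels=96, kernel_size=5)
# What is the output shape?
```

Input: (3, 1, 61, 61) -> Output: (3, 96, 57, 57)

Answer: (3, 96, 57, 57)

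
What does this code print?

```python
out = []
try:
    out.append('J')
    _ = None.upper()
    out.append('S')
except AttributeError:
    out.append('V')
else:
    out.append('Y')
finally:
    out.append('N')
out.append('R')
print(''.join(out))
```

Execution trace: 'J' (try body) → 'V' (except AttributeError) → 'N' (finally) → 'R' (after the try/except). Output: JVNR

Answer: JVNR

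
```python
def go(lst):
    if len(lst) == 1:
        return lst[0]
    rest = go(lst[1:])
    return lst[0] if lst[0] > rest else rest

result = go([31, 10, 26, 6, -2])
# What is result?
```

Recursive max over [31, 10, 26, 6, -2] = 31

Answer: 31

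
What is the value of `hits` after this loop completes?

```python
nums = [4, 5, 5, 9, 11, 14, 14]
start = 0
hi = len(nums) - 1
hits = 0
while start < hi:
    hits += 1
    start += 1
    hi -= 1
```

Iterations until pointers meet (list length 7)
`hits` takes the values: 0 → 1 → 2 → 3

Answer: 3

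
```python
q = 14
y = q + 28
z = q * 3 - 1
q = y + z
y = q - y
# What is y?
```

Trace:
`q = 14` → q = 14
`y = q + 28` → y = 42
`z = q * 3 - 1` → z = 41
`q = y + z` → q = 83
`y = q - y` → y = 41
So y = 41

Answer: 41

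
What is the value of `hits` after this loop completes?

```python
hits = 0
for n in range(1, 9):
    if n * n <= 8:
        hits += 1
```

Count numbers where n² ≤ 8
`hits` takes the values: 0 → 1 → 2

Answer: 2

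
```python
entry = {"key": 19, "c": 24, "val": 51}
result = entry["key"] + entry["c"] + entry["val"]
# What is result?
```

Trace:
`entry = {"key": 19, "c": 24, "val": 51}` → entry = {'key': 19, 'c': 24, 'val': 51}
`result = entry["key"] + entry["c"] + entry["val"]` → result = 94
So result = 94

Answer: 94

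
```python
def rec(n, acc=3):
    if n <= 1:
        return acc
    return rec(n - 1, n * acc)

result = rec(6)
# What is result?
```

Accumulator trace (n, acc): (6, 3) -> (5, 18) -> (4, 90) -> (3, 360) -> (2, 1080) -> (1, 2160) -> return 2160

Answer: 2160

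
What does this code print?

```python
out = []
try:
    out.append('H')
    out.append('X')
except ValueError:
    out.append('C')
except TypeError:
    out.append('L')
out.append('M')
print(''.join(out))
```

Execution trace: 'H' (try body) → 'X' (try body, no exception) → 'M' (after the try/except). Output: HXM

Answer: HXM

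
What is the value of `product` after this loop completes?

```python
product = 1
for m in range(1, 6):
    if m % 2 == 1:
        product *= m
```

Product of odd numbers 1 to 5
`product` takes the values: 1 → 3 → 15

Answer: 15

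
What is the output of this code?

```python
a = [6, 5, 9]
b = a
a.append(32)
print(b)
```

Key concept: basic list aliasing.
Step by step:
`a = [6, 5, 9]` → a = [6, 5, 9]
`b = a` → b = [6, 5, 9] (same object as a)
`a.append(32)` → a = [6, 5, 9, 32] (same object as b); b = [6, 5, 9, 32] (same object as a)
`print(b)` → prints [6, 5, 9, 32]

Answer: [6, 5, 9, 32]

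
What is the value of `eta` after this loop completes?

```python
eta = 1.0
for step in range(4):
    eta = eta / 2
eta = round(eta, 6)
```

Halving LR 4 times: 1 / 2^4
`eta` takes the values: 1.0 → 0.5 → 0.25 → 0.125 → 0.0625

Answer: 0.0625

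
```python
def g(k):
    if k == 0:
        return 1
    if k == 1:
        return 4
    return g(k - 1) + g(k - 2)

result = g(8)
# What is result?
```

Build up from base cases: g(0)=1, g(1)=4, g(2)=5, g(3)=9, g(4)=14, g(5)=23, g(6)=37, ..., g(8)=97

Answer: 97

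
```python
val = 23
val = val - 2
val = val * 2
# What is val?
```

Trace:
`val = 23` → val = 23
`val = val - 2` → val = 21
`val = val * 2` → val = 42
So val = 42

Answer: 42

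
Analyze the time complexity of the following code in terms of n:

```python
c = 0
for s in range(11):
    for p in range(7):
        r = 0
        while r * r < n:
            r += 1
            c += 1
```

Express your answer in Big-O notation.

Each loop level contributes: 1 × 1 × √n. Multiplying the contributions gives O(√n).

Answer: O(√n)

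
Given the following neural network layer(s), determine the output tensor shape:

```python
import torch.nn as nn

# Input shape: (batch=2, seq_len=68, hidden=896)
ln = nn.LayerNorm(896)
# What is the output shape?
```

Input: (2, 68, 896) -> Output: (2, 68, 896)

Answer: (2, 68, 896)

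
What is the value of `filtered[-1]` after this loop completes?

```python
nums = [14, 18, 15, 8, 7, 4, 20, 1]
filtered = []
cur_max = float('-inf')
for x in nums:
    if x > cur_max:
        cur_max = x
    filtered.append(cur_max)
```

Running max ends at 20
`filtered` takes the values: [] → [14] → [14, 18] → [14, 18, 18] → [14, 18, 18, 18] → [14, 18, 18, 18, 18] → [14, 18, 18, 18, 18, 18] → [14, 18, 18, 18, 18, 18, 20] → [14, 18, 18, 18, 18, 18, 20, 20]
So `filtered[-1]` = 20

Answer: 20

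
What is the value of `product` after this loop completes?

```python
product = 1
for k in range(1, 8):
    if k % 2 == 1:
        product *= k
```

Product of odd numbers 1 to 7
`product` takes the values: 1 → 3 → 15 → 105

Answer: 105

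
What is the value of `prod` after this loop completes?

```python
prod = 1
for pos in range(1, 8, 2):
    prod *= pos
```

Product of 1, 3, 5, ... up to 7
`prod` takes the values: 1 → 3 → 15 → 105

Answer: 105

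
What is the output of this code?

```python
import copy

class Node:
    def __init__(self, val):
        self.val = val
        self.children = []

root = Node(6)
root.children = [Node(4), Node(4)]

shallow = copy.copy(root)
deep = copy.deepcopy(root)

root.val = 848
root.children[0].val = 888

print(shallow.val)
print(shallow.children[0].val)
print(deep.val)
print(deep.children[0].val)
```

Key concept: deep copy with custom objects.
Step by step:
`root = Node(6)` → root = Node(val=6, children=[])
`root.children = [Node(4), Node(4)]` → root = Node(val=6, children=[Node(val=4, children=[]), Node(val=4, children=[])])
`shallow = copy.copy(root)` → shallow = Node(val=6, children=[Node(val=4, children=[]), Node(val=4, children=[])])
`deep = copy.deepcopy(root)` → deep = Node(val=6, children=[Node(val=4, children=[]), Node(val=4, children=[])])
`root.val = 848` → root = Node(val=848, children=[Node(val=4, children=[]), Node(val=4, children=[])])
`root.children[0].val = 888` → root = Node(val=848, children=[Node(val=888, children=[]), Node(val=4, children=[])]); shallow = Node(val=6, children=[Node(val=888, children=[]), Node(val=4, children=[])])
`print(shallow.val)` → prints 6
`print(shallow.children[0].val)` → prints 888
`print(deep.val)` → prints 6
`print(deep.children[0].val)` → prints 4

Answer:
6
888
6
4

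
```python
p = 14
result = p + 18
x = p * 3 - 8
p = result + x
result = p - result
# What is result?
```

Trace:
`p = 14` → p = 14
`result = p + 18` → result = 32
`x = p * 3 - 8` → x = 34
`p = result + x` → p = 66
`result = p - result` → result = 34
So result = 34

Answer: 34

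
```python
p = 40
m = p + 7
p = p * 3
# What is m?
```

Trace:
`p = 40` → p = 40
`m = p + 7` → m = 47
`p = p * 3` → p = 120
So m = 47

Answer: 47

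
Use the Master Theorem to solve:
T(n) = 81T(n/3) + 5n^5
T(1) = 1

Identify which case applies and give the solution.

a=81, b=3, f(n)=5n^5. log_3(81) = 4. Since c=5 > 4 and the regularity condition holds (81(n/3)^5 = (81/3^5)n^5 with 81/3^5 < 1), Case 3 applies: T(n) = Θ(f(n)) = O(n^5).

Answer: O(n^5) - Case 3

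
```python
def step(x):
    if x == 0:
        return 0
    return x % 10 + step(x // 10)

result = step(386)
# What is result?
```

Sum of digits of 386: 6 + 8 + 3 = 17

Answer: 17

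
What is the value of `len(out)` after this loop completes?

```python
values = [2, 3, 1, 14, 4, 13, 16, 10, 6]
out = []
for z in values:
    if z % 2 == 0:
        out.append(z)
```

Count even numbers in [2, 3, 1, 14, 4, 13, 16, 10, 6]
`out` takes the values: [] → [2] → [2, 14] → [2, 14, 4] → [2, 14, 4, 16] → [2, 14, 4, 16, 10] → [2, 14, 4, 16, 10, 6]
So `len(out)` = 6

Answer: 6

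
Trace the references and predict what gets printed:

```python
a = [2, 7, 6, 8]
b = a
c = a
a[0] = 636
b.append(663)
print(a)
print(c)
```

Key concept: multiple aliases.
Step by step:
`a = [2, 7, 6, 8]` → a = [2, 7, 6, 8]
`b = a` → b = [2, 7, 6, 8] (same object as a)
`c = a` → c = [2, 7, 6, 8] (same object as a, b)
`a[0] = 636` → a = [636, 7, 6, 8] (same object as b, c); b = [636, 7, 6, 8] (same object as a, c); c = [636, 7, 6, 8] (same object as a, b)
`b.append(663)` → a = [636, 7, 6, 8, 663] (same object as b, c); b = [636, 7, 6, 8, 663] (same object as a, c); c = [636, 7, 6, 8, 663] (same object as a, b)
`print(a)` → prints [636, 7, 6, 8, 663]
`print(c)` → prints [636, 7, 6, 8, 663]

Answer:
[636, 7, 6, 8, 663]
[636, 7, 6, 8, 663]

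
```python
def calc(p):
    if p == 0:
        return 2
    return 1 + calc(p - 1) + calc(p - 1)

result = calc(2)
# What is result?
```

calc(p) = 1 + 2·calc(p-1), calc(0)=2. Closed form: (2+1)·2^2 - 1 = 11.

Answer: 11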